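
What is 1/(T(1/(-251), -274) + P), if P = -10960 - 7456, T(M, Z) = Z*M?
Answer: -251/4622142 ≈ -5.4304e-5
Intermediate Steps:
T(M, Z) = M*Z
P = -18416
1/(T(1/(-251), -274) + P) = 1/(-274/(-251) - 18416) = 1/(-1/251*(-274) - 18416) = 1/(274/251 - 18416) = 1/(-4622142/251) = -251/4622142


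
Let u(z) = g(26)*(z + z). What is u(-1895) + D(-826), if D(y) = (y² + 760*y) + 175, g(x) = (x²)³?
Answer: -1170790736349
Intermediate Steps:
g(x) = x⁶
D(y) = 175 + y² + 760*y
u(z) = 617831552*z (u(z) = 26⁶*(z + z) = 308915776*(2*z) = 617831552*z)
u(-1895) + D(-826) = 617831552*(-1895) + (175 + (-826)² + 760*(-826)) = -1170790791040 + (175 + 682276 - 627760) = -1170790791040 + 54691 = -1170790736349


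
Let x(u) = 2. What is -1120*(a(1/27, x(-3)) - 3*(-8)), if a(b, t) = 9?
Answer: -36960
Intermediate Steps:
-1120*(a(1/27, x(-3)) - 3*(-8)) = -1120*(9 - 3*(-8)) = -1120*(9 + 24) = -1120*33 = -36960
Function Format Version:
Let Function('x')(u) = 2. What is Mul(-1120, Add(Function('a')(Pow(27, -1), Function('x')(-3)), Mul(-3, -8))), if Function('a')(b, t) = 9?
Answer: -36960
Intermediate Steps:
Mul(-1120, Add(Function('a')(Pow(27, -1), Function('x')(-3)), Mul(-3, -8))) = Mul(-1120, Add(9, Mul(-3, -8))) = Mul(-1120, Add(9, 24)) = Mul(-1120, 33) = -36960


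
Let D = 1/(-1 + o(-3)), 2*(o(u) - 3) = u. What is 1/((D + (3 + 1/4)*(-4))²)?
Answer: 1/121 ≈ 0.0082645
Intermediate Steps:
o(u) = 3 + u/2
D = 2 (D = 1/(-1 + (3 + (½)*(-3))) = 1/(-1 + (3 - 3/2)) = 1/(-1 + 3/2) = 1/(½) = 2)
1/((D + (3 + 1/4)*(-4))²) = 1/((2 + (3 + 1/4)*(-4))²) = 1/((2 + (3 + ¼)*(-4))²) = 1/((2 + (13/4)*(-4))²) = 1/((2 - 13)²) = 1/((-11)²) = 1/121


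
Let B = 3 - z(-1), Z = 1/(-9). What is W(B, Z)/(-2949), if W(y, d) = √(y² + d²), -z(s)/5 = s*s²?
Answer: -5*√13/26541 ≈ -0.00067924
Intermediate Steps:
Z = -⅑ ≈ -0.11111
z(s) = -5*s³ (z(s) = -5*s*s² = -5*s³)
B = -2 (B = 3 - (-5)*(-1)³ = 3 - (-5)*(-1) = 3 - 1*5 = 3 - 5 = -2)
W(y, d) = √(d² + y²)
W(B, Z)/(-2949) = √((-⅑)² + (-2)²)/(-2949) = √(1/81 + 4)*(-1/2949) = √(325/81)*(-1/2949) = (5*√13/9)*(-1/2949) = -5*√13/26541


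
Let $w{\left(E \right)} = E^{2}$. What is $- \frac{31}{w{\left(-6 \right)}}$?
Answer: $- \frac{31}{36} \approx -0.86111$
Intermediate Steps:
$- \frac{31}{w{\left(-6 \right)}} = - \frac{31}{\left(-6\right)^{2}} = - \frac{31}{36}$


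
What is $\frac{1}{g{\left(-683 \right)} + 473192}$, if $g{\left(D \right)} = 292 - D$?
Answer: $\frac{1}{474167} \approx 2.109 \cdot 10^{-6}$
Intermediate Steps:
$\frac{1}{g{\left(-683 \right)} + 473192} = \frac{1}{\left(292 - -683\right) + 473192} = \frac{1}{\left(292 + 683\right) + 473192} = \frac{1}{975 + 473192} = \frac{1}{474167}$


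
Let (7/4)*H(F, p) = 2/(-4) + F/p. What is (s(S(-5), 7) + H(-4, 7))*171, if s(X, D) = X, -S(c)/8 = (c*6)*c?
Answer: -10059930/49 ≈ -2.0530e+5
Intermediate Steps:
S(c) = -48*c² (S(c) = -8*c*6*c = -8*6*c*c = -48*c²)
H(F, p) = -2/7 + 4*F/(7*p) (H(F, p) = 4*(2/(-4) + F/p)/7 = 4*(2*(-¼) + F/p)/7 = 4*(-½ + F/p)/7 = -2/7 + 4*F/(7*p))
(s(S(-5), 7) + H(-4, 7))*171 = (-48*(-5)² + (2/7)*(-1*7 + 2*(-4))/7)*171 = (-48*25 + (2/7)*(⅐)*(-7 - 8))*171 = (-1200 + (2/7)*(⅐)*(-15))*171 = (-1200 - 30/49)*171 = -58830/49*171 = -10059930/49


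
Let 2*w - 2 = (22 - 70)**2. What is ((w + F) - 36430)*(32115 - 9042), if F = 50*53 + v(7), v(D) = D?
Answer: -752641260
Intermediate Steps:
F = 2657 (F = 50*53 + 7 = 2650 + 7 = 2657)
w = 1153 (w = 1 + (22 - 70)**2/2 = 1 + (1/2)*(-48)**2 = 1 + (1/2)*2304 = 1 + 1152 = 1153)
((w + F) - 36430)*(32115 - 9042) = ((1153 + 2657) - 36430)*(32115 - 9042) = (3810 - 36430)*23073 = -32620*23073 = -752641260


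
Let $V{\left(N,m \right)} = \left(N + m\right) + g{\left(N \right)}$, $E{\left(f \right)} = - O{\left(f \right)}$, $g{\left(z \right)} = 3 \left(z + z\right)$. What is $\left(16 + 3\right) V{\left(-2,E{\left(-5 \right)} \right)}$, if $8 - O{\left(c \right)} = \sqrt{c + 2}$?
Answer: $-418 + 19 i \sqrt{3} \approx -418.0 + 32.909 i$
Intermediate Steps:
$O{\left(c \right)} = 8 - \sqrt{2 + c}$ ($O{\left(c \right)} = 8 - \sqrt{c + 2} = 8 - \sqrt{2 + c}$)
$g{\left(z \right)} = 6 z$ ($g{\left(z \right)} = 3 \cdot 2 z = 6 z$)
$E{\left(f \right)} = -8 + \sqrt{2 + f}$ ($E{\left(f \right)} = - (8 - \sqrt{2 + f}) = -8 + \sqrt{2 + f}$)
$V{\left(N,m \right)} = m + 7 N$ ($V{\left(N,m \right)} = \left(N + m\right) + 6 N = m + 7 N$)
$\left(16 + 3\right) V{\left(-2,E{\left(-5 \right)} \right)} = \left(16 + 3\right) \left(\left(-8 + \sqrt{2 - 5}\right) + 7 \left(-2\right)\right) = 19 \left(\left(-8 + \sqrt{-3}\right) - 14\right) = 19 \left(\left(-8 + i \sqrt{3}\right) - 14\right) = 19 \left(-22 + i \sqrt{3}\right) = -418 + 19 i \sqrt{3}$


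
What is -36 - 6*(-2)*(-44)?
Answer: -564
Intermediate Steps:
-36 - 6*(-2)*(-44) = -36 + 12*(-44) = -36 - 528 = -564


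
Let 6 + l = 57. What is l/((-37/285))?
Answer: -14535/37 ≈ -392.84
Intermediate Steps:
l = 51 (l = -6 + 57 = 51)
l/((-37/285)) = 51/((-37/285)) = 51/((-37*1/285)) = 51/(-37/285) = 51*(-285/37) = -14535/37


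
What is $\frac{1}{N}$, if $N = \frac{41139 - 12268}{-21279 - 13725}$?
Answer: $- \frac{35004}{28871} \approx -1.2124$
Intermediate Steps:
$N = - \frac{28871}{35004}$ ($N = \frac{41139 - 12268}{-35004} = 28871 \left(- \frac{1}{35004}\right) = - \frac{28871}{35004} \approx -0.82479$)
$\frac{1}{N} = \frac{1}{- \frac{28871}{35004}} = - \frac{35004}{28871}$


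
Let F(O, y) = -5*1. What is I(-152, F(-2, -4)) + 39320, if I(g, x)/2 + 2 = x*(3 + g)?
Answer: 40806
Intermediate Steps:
F(O, y) = -5
I(g, x) = -4 + 2*x*(3 + g) (I(g, x) = -4 + 2*(x*(3 + g)) = -4 + 2*x*(3 + g))
I(-152, F(-2, -4)) + 39320 = (-4 + 6*(-5) + 2*(-152)*(-5)) + 39320 = (-4 - 30 + 1520) + 39320 = 1486 + 39320 = 40806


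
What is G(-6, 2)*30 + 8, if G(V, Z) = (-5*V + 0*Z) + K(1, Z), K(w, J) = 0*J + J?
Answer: 968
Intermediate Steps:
K(w, J) = J (K(w, J) = 0 + J = J)
G(V, Z) = Z - 5*V (G(V, Z) = (-5*V + 0*Z) + Z = (-5*V + 0) + Z = -5*V + Z = Z - 5*V)
G(-6, 2)*30 + 8 = (2 - 5*(-6))*30 + 8 = (2 + 30)*30 + 8 = 32*30 + 8 = 960 + 8 = 968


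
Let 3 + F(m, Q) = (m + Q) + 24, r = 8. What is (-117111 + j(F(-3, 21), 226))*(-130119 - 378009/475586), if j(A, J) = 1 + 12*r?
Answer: 3620597617534701/237793 ≈ 1.5226e+10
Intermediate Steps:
F(m, Q) = 21 + Q + m (F(m, Q) = -3 + ((m + Q) + 24) = -3 + ((Q + m) + 24) = -3 + (24 + Q + m) = 21 + Q + m)
j(A, J) = 97 (j(A, J) = 1 + 12*8 = 1 + 96 = 97)
(-117111 + j(F(-3, 21), 226))*(-130119 - 378009/475586) = (-117111 + 97)*(-130119 - 378009/475586) = -117014*(-130119 - 378009*1/475586) = -117014*(-130119 - 378009/475586) = -117014*(-61883152743/475586) = 3620597617534701/237793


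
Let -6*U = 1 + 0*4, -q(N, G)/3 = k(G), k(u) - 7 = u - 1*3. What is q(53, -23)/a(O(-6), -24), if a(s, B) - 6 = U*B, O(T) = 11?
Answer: 57/10 ≈ 5.7000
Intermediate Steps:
k(u) = 4 + u (k(u) = 7 + (u - 1*3) = 7 + (u - 3) = 7 + (-3 + u) = 4 + u)
q(N, G) = -12 - 3*G (q(N, G) = -3*(4 + G) = -12 - 3*G)
U = -⅙ (U = -(1 + 0*4)/6 = -(1 + 0)/6 = -⅙*1 = -⅙ ≈ -0.16667)
a(s, B) = 6 - B/6
q(53, -23)/a(O(-6), -24) = (-12 - 3*(-23))/(6 - ⅙*(-24)) = (-12 + 69)/(6 + 4) = 57/10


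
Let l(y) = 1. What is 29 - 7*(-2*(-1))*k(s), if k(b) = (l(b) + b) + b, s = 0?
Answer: 15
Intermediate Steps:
k(b) = 1 + 2*b (k(b) = (1 + b) + b = 1 + 2*b)
29 - 7*(-2*(-1))*k(s) = 29 - 7*(-2*(-1))*(1 + 2*0) = 29 - 14*(1 + 0) = 29 - 14 = 15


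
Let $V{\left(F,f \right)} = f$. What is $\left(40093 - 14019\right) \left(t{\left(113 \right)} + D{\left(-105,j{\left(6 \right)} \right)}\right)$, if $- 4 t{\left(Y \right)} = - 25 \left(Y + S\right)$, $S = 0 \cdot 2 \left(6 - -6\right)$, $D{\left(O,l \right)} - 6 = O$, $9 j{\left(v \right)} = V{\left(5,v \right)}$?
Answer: $\frac{31666873}{2} \approx 1.5833 \cdot 10^{7}$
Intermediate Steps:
$j{\left(v \right)} = \frac{v}{9}$
$D{\left(O,l \right)} = 6 + O$
$S = 0$ ($S = 0 \left(6 + 6\right) = 0 \cdot 12 = 0$)
$t{\left(Y \right)} = \frac{25 Y}{4}$ ($t{\left(Y \right)} = - \frac{\left(-25\right) \left(Y + 0\right)}{4} = - \frac{\left(-25\right) Y}{4} = \frac{25 Y}{4}$)
$\left(40093 - 14019\right) \left(t{\left(113 \right)} + D{\left(-105,j{\left(6 \right)} \right)}\right) = \left(40093 - 14019\right) \left(\frac{25}{4} \cdot 113 + \left(6 - 105\right)\right) = 26074 \left(\frac{2825}{4} - 99\right) = 26074 \cdot \frac{2429}{4} = \frac{31666873}{2}$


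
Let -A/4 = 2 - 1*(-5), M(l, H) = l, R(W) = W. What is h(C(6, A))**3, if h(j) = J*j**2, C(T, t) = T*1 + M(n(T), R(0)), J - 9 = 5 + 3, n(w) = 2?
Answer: 1287913472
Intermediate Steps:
J = 17 (J = 9 + (5 + 3) = 9 + 8 = 17)
A = -28 (A = -4*(2 - 1*(-5)) = -4*(2 + 5) = -4*7 = -28)
C(T, t) = 2 + T (C(T, t) = T*1 + 2 = T + 2 = 2 + T)
h(j) = 17*j**2
h(C(6, A))**3 = (17*(2 + 6)**2)**3 = (17*8**2)**3 = (17*64)**3 = 1088**3 = 1287913472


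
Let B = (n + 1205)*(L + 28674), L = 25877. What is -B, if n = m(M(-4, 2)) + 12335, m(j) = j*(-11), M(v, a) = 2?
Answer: -737420418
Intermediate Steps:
m(j) = -11*j
n = 12313 (n = -11*2 + 12335 = -22 + 12335 = 12313)
B = 737420418 (B = (12313 + 1205)*(25877 + 28674) = 13518*54551 = 737420418)
-B = -1*737420418 = -737420418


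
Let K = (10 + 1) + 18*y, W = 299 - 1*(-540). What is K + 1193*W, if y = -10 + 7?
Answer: 1000884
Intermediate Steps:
W = 839 (W = 299 + 540 = 839)
y = -3
K = -43 (K = (10 + 1) + 18*(-3) = 11 - 54 = -43)
K + 1193*W = -43 + 1193*839 = -43 + 1000927 = 1000884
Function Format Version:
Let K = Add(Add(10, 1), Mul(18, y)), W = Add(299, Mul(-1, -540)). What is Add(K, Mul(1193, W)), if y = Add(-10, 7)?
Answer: 1000884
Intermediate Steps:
W = 839 (W = Add(299, 540) = 839)
y = -3
K = -43 (K = Add(Add(10, 1), Mul(18, -3)) = Add(11, -54) = -43)
Add(K, Mul(1193, W)) = Add(-43, Mul(1193, 839)) = Add(-43, 1000927) = 1000884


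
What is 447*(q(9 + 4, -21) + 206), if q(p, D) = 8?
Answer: 95658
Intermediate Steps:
447*(q(9 + 4, -21) + 206) = 447*(8 + 206) = 447*214 = 95658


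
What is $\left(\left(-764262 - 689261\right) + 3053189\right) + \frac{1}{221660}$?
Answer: $\frac{354581965561}{221660} \approx 1.5997 \cdot 10^{6}$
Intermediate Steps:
$\left(\left(-764262 - 689261\right) + 3053189\right) + \frac{1}{221660} = \left(-1453523 + 3053189\right) + \frac{1}{221660} = 1599666 + \frac{1}{221660} = \frac{354581965561}{221660}$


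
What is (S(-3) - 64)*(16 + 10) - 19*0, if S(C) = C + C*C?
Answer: -1508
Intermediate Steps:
S(C) = C + C²
(S(-3) - 64)*(16 + 10) - 19*0 = (-3*(1 - 3) - 64)*(16 + 10) - 19*0 = (-3*(-2) - 64)*26 + 0 = (6 - 64)*26 + 0 = -58*26 + 0 = -1508 + 0 = -1508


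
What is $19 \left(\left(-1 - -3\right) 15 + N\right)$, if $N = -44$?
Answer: $-266$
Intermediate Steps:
$19 \left(\left(-1 - -3\right) 15 + N\right) = 19 \left(\left(-1 - -3\right) 15 - 44\right) = 19 \left(\left(-1 + 3\right) 15 - 44\right) = 19 \left(2 \cdot 15 - 44\right) = 19 \left(30 - 44\right) = 19 \left(-14\right) = -266$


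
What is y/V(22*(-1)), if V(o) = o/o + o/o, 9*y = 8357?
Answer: 8357/18 ≈ 464.28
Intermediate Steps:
y = 8357/9 (y = (1/9)*8357 = 8357/9 ≈ 928.56)
V(o) = 2 (V(o) = 1 + 1 = 2)
y/V(22*(-1)) = (8357/9)/2 = (8357/9)*(1/2) = 8357/18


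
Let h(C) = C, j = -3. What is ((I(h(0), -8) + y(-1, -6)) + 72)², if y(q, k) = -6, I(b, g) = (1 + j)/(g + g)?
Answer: 279841/64 ≈ 4372.5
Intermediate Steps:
I(b, g) = -1/g (I(b, g) = (1 - 3)/(g + g) = -2*1/(2*g) = -1/g)
((I(h(0), -8) + y(-1, -6)) + 72)² = ((-1/(-8) - 6) + 72)² = ((-1*(-⅛) - 6) + 72)² = ((⅛ - 6) + 72)² = (-47/8 + 72)² = (529/8)² = 279841/64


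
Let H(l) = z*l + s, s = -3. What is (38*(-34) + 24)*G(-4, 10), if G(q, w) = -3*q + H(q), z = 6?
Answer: 19020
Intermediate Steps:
H(l) = -3 + 6*l (H(l) = 6*l - 3 = -3 + 6*l)
G(q, w) = -3 + 3*q (G(q, w) = -3*q + (-3 + 6*q) = -3 + 3*q)
(38*(-34) + 24)*G(-4, 10) = (38*(-34) + 24)*(-3 + 3*(-4)) = (-1292 + 24)*(-3 - 12) = -1268*(-15) = 19020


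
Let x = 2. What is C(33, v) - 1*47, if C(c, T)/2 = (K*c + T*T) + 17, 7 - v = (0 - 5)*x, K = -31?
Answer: -1481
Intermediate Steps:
v = 17 (v = 7 - (0 - 5)*2 = 7 - (-5)*2 = 7 - 1*(-10) = 7 + 10 = 17)
C(c, T) = 34 - 62*c + 2*T² (C(c, T) = 2*((-31*c + T*T) + 17) = 2*((-31*c + T²) + 17) = 2*((T² - 31*c) + 17) = 2*(17 + T² - 31*c) = 34 - 62*c + 2*T²)
C(33, v) - 1*47 = (34 - 62*33 + 2*17²) - 1*47 = (34 - 2046 + 2*289) - 47 = (34 - 2046 + 578) - 47 = -1434 - 47 = -1481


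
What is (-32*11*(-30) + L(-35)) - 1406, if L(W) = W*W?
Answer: 10379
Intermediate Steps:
L(W) = W**2
(-32*11*(-30) + L(-35)) - 1406 = (-32*11*(-30) + (-35)**2) - 1406 = (-352*(-30) + 1225) - 1406 = (10560 + 1225) - 1406 = 11785 - 1406 = 10379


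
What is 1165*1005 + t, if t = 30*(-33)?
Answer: 1169835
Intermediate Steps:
t = -990
1165*1005 + t = 1165*1005 - 990 = 1170825 - 990 = 1169835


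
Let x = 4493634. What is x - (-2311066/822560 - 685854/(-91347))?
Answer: 56274010568805757/12523064720 ≈ 4.4936e+6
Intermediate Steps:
x - (-2311066/822560 - 685854/(-91347)) = 4493634 - (-2311066/822560 - 685854/(-91347)) = 4493634 - (-2311066*1/822560 - 685854*(-1/91347)) = 4493634 - (-1155533/411280 + 228618/30449) = 4493634 - 1*58841186723/12523064720 = 4493634 - 58841186723/12523064720 = 56274010568805757/12523064720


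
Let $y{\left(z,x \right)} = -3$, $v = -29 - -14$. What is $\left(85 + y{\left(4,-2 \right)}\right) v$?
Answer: $-1230$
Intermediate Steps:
$v = -15$ ($v = -29 + 14 = -15$)
$\left(85 + y{\left(4,-2 \right)}\right) v = \left(85 - 3\right) \left(-15\right) = 82 \left(-15\right) = -1230$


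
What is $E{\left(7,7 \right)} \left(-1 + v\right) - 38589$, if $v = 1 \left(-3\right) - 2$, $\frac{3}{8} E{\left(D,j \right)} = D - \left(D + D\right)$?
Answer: $-38477$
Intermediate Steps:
$E{\left(D,j \right)} = - \frac{8 D}{3}$ ($E{\left(D,j \right)} = \frac{8 \left(D - \left(D + D\right)\right)}{3} = \frac{8 \left(D - 2 D\right)}{3} = \frac{8 \left(- D\right)}{3} = - \frac{8 D}{3}$)
$v = -5$ ($v = -3 - 2 = -5$)
$E{\left(7,7 \right)} \left(-1 + v\right) - 38589 = \left(- \frac{8}{3}\right) 7 \left(-1 - 5\right) - 38589 = \left(- \frac{56}{3}\right) \left(-6\right) - 38589 = 112 - 38589 = -38477$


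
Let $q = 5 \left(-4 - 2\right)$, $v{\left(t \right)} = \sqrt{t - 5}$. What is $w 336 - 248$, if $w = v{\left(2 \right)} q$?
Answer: $-248 - 10080 i \sqrt{3} \approx -248.0 - 17459.0 i$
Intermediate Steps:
$v{\left(t \right)} = \sqrt{-5 + t}$
$q = -30$ ($q = 5 \left(-6\right) = -30$)
$w = - 30 i \sqrt{3}$ ($w = \sqrt{-5 + 2} \left(-30\right) = \sqrt{-3} \left(-30\right) = i \sqrt{3} \left(-30\right) = - 30 i \sqrt{3} \approx - 51.962 i$)
$w 336 - 248 = - 30 i \sqrt{3} \cdot 336 - 248 = - 10080 i \sqrt{3} - 248 = -248 - 10080 i \sqrt{3}$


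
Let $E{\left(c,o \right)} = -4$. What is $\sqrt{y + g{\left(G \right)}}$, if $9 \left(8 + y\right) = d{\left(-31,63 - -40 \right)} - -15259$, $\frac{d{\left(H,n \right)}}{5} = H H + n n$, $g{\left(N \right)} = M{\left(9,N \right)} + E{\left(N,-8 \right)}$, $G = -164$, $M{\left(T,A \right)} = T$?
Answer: $\frac{\sqrt{73082}}{3} \approx 90.112$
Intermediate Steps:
$g{\left(N \right)} = 5$ ($g{\left(N \right)} = 9 - 4 = 5$)
$d{\left(H,n \right)} = 5 H^{2} + 5 n^{2}$ ($d{\left(H,n \right)} = 5 \left(H H + n n\right) = 5 \left(H^{2} + n^{2}\right) = 5 H^{2} + 5 n^{2}$)
$y = \frac{73037}{9}$ ($y = -8 + \frac{\left(5 \left(-31\right)^{2} + 5 \left(63 - -40\right)^{2}\right) - -15259}{9} = -8 + \frac{\left(5 \cdot 961 + 5 \left(63 + 40\right)^{2}\right) + 15259}{9} = -8 + \frac{\left(4805 + 5 \cdot 103^{2}\right) + 15259}{9} = -8 + \frac{\left(4805 + 5 \cdot 10609\right) + 15259}{9} = -8 + \frac{\left(4805 + 53045\right) + 15259}{9} = -8 + \frac{57850 + 15259}{9} = -8 + \frac{1}{9} \cdot 73109 = -8 + \frac{73109}{9} = \frac{73037}{9} \approx 8115.2$)
$\sqrt{y + g{\left(G \right)}} = \sqrt{\frac{73037}{9} + 5} = \sqrt{\frac{73082}{9}} = \frac{\sqrt{73082}}{3}$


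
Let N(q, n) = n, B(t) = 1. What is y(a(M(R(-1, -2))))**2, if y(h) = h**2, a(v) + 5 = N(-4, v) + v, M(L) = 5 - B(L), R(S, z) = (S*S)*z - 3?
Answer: 81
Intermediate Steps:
R(S, z) = -3 + z*S**2 (R(S, z) = S**2*z - 3 = z*S**2 - 3 = -3 + z*S**2)
M(L) = 4 (M(L) = 5 - 1*1 = 5 - 1 = 4)
a(v) = -5 + 2*v (a(v) = -5 + (v + v) = -5 + 2*v)
y(a(M(R(-1, -2))))**2 = ((-5 + 2*4)**2)**2 = ((-5 + 8)**2)**2 = (3**2)**2 = 9**2 = 81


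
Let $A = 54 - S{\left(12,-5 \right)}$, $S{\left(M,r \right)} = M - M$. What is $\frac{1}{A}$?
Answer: $\frac{1}{54} \approx 0.018519$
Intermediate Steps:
$S{\left(M,r \right)} = 0$
$A = 54$ ($A = 54 - 0 = 54 + 0 = 54$)
$\frac{1}{A} = \frac{1}{54}$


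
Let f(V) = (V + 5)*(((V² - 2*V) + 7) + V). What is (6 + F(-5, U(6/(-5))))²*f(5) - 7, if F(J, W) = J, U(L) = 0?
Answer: 263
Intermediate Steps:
f(V) = (5 + V)*(7 + V² - V) (f(V) = (5 + V)*((7 + V² - 2*V) + V) = (5 + V)*(7 + V² - V))
(6 + F(-5, U(6/(-5))))²*f(5) - 7 = (6 - 5)²*(35 + 5³ + 2*5 + 4*5²) - 7 = 1²*(35 + 125 + 10 + 4*25) - 7 = 1*(35 + 125 + 10 + 100) - 7 = 1*270 - 7 = 270 - 7 = 263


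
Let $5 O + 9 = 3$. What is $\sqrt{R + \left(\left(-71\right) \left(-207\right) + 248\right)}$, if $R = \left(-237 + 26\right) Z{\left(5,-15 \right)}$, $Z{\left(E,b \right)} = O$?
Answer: $\frac{\sqrt{379955}}{5} \approx 123.28$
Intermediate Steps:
$O = - \frac{6}{5}$ ($O = - \frac{9}{5} + \frac{1}{5} \cdot 3 = - \frac{9}{5} + \frac{3}{5} = - \frac{6}{5} \approx -1.2$)
$Z{\left(E,b \right)} = - \frac{6}{5}$
$R = \frac{1266}{5}$ ($R = \left(-237 + 26\right) \left(- \frac{6}{5}\right) = \left(-211\right) \left(- \frac{6}{5}\right) = \frac{1266}{5} \approx 253.2$)
$\sqrt{R + \left(\left(-71\right) \left(-207\right) + 248\right)} = \sqrt{\frac{1266}{5} + \left(\left(-71\right) \left(-207\right) + 248\right)} = \sqrt{\frac{1266}{5} + \left(14697 + 248\right)} = \sqrt{\frac{1266}{5} + 14945} = \sqrt{\frac{75991}{5}} = \frac{\sqrt{379955}}{5}$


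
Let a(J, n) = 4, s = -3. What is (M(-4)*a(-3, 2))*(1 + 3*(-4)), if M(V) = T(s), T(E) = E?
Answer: 132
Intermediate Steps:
M(V) = -3
(M(-4)*a(-3, 2))*(1 + 3*(-4)) = (-3*4)*(1 + 3*(-4)) = -12*(1 - 12) = -12*(-11) = 132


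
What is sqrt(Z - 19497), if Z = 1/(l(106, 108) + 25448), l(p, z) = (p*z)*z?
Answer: I*sqrt(7760878316279374)/630916 ≈ 139.63*I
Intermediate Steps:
l(p, z) = p*z**2
Z = 1/1261832 (Z = 1/(106*108**2 + 25448) = 1/(106*11664 + 25448) = 1/(1236384 + 25448) = 1/1261832 ≈ 7.9250e-7)
sqrt(Z - 19497) = sqrt(1/1261832 - 19497) = sqrt(-24601938503/1261832) = I*sqrt(7760878316279374)/630916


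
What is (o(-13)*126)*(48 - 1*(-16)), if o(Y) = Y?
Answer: -104832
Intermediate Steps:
(o(-13)*126)*(48 - 1*(-16)) = (-13*126)*(48 - 1*(-16)) = -1638*(48 + 16) = -1638*64 = -104832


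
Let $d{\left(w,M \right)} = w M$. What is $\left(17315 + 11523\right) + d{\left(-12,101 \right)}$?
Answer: $27626$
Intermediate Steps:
$d{\left(w,M \right)} = M w$
$\left(17315 + 11523\right) + d{\left(-12,101 \right)} = \left(17315 + 11523\right) + 101 \left(-12\right) = 28838 - 1212 = 27626$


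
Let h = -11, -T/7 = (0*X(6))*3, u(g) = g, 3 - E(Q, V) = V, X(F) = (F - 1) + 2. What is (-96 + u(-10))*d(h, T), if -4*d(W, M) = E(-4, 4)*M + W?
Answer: -583/2 ≈ -291.50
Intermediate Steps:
X(F) = 1 + F (X(F) = (-1 + F) + 2 = 1 + F)
E(Q, V) = 3 - V
T = 0 (T = -7*0*(1 + 6)*3 = -7*0*7*3 = -0*3 = -7*0 = 0)
d(W, M) = -W/4 + M/4 (d(W, M) = -((3 - 1*4)*M + W)/4 = -((3 - 4)*M + W)/4 = -(-M + W)/4 = -(W - M)/4 = -W/4 + M/4)
(-96 + u(-10))*d(h, T) = (-96 - 10)*(-¼*(-11) + (¼)*0) = -106*(11/4 + 0) = -106*11/4 = -583/2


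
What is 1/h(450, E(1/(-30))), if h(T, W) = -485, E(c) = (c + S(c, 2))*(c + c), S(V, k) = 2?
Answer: -1/485 ≈ -0.0020619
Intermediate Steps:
E(c) = 2*c*(2 + c) (E(c) = (c + 2)*(c + c) = (2 + c)*(2*c) = 2*c*(2 + c))
1/h(450, E(1/(-30))) = 1/(-485) = -1/485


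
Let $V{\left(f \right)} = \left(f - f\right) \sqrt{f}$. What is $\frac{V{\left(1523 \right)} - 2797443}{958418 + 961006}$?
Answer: $- \frac{932481}{639808} \approx -1.4574$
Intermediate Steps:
$V{\left(f \right)} = 0$ ($V{\left(f \right)} = 0 \sqrt{f} = 0$)
$\frac{V{\left(1523 \right)} - 2797443}{958418 + 961006} = \frac{0 - 2797443}{958418 + 961006} = - \frac{2797443}{1919424} = \left(-2797443\right) \frac{1}{1919424} = - \frac{932481}{639808}$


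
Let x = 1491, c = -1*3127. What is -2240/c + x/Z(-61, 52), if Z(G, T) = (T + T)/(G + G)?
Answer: -284287297/162604 ≈ -1748.3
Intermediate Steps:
c = -3127
Z(G, T) = T/G (Z(G, T) = (2*T)/((2*G)) = (2*T)*(1/(2*G)) = T/G)
-2240/c + x/Z(-61, 52) = -2240/(-3127) + 1491/((52/(-61))) = -2240*(-1/3127) + 1491/((52*(-1/61))) = 2240/3127 + 1491/(-52/61) = 2240/3127 + 1491*(-61/52) = 2240/3127 - 90951/52 = -284287297/162604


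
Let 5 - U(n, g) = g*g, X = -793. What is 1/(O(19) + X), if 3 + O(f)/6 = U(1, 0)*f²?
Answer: 1/10019 ≈ 9.9810e-5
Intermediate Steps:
U(n, g) = 5 - g² (U(n, g) = 5 - g*g = 5 - g²)
O(f) = -18 + 30*f² (O(f) = -18 + 6*((5 - 1*0²)*f²) = -18 + 6*((5 - 1*0)*f²) = -18 + 6*((5 + 0)*f²) = -18 + 6*(5*f²) = -18 + 30*f²)
1/(O(19) + X) = 1/((-18 + 30*19²) - 793) = 1/((-18 + 30*361) - 793) = 1/((-18 + 10830) - 793) = 1/(10812 - 793) = 1/10019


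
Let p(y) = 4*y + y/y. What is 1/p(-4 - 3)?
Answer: -1/27 ≈ -0.037037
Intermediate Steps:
p(y) = 1 + 4*y (p(y) = 4*y + 1 = 1 + 4*y)
1/p(-4 - 3) = 1/(1 + 4*(-4 - 3)) = 1/(1 + 4*(-7)) = 1/(1 - 28) = 1/(-27) = -1/27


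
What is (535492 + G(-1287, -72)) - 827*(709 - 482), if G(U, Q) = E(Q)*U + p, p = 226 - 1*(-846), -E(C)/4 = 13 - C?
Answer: 786415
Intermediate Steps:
E(C) = -52 + 4*C (E(C) = -4*(13 - C) = -52 + 4*C)
p = 1072 (p = 226 + 846 = 1072)
G(U, Q) = 1072 + U*(-52 + 4*Q) (G(U, Q) = (-52 + 4*Q)*U + 1072 = U*(-52 + 4*Q) + 1072 = 1072 + U*(-52 + 4*Q))
(535492 + G(-1287, -72)) - 827*(709 - 482) = (535492 + (1072 + 4*(-1287)*(-13 - 72))) - 827*(709 - 482) = (535492 + (1072 + 4*(-1287)*(-85))) - 827*227 = (535492 + (1072 + 437580)) - 187729 = (535492 + 438652) - 187729 = 974144 - 187729 = 786415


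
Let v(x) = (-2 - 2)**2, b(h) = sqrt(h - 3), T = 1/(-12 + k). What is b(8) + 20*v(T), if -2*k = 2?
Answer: 320 + sqrt(5) ≈ 322.24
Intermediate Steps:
k = -1 (k = -1/2*2 = -1)
T = -1/13 (T = 1/(-12 - 1) = 1/(-13) = -1/13 ≈ -0.076923)
b(h) = sqrt(-3 + h)
v(x) = 16 (v(x) = (-4)**2 = 16)
b(8) + 20*v(T) = sqrt(-3 + 8) + 20*16 = sqrt(5) + 320 = 320 + sqrt(5)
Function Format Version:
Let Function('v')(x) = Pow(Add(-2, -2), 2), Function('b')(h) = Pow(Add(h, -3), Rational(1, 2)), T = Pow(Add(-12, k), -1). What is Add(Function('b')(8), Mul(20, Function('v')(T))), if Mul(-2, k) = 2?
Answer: Add(320, Pow(5, Rational(1, 2))) ≈ 322.24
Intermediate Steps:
k = -1 (k = Mul(Rational(-1, 2), 2) = -1)
T = Rational(-1, 13) (T = Pow(Add(-12, -1), -1) = Pow(-13, -1) = Rational(-1, 13) ≈ -0.076923)
Function('b')(h) = Pow(Add(-3, h), Rational(1, 2))
Function('v')(x) = 16 (Function('v')(x) = Pow(-4, 2) = 16)
Add(Function('b')(8), Mul(20, Function('v')(T))) = Add(Pow(Add(-3, 8), Rational(1, 2)), Mul(20, 16)) = Add(Pow(5, Rational(1, 2)), 320) = Add(320, Pow(5, Rational(1, 2)))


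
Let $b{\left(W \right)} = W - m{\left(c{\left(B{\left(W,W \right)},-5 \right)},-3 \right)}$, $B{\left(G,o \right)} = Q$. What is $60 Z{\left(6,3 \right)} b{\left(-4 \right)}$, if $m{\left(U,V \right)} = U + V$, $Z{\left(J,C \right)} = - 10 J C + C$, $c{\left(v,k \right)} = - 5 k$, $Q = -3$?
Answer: $276120$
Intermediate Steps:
$B{\left(G,o \right)} = -3$
$Z{\left(J,C \right)} = C - 10 C J$ ($Z{\left(J,C \right)} = - 10 C J + C = C - 10 C J$)
$b{\left(W \right)} = -22 + W$ ($b{\left(W \right)} = W - \left(\left(-5\right) \left(-5\right) - 3\right) = W - \left(25 - 3\right) = W - 22 = -22 + W$)
$60 Z{\left(6,3 \right)} b{\left(-4 \right)} = 60 \cdot 3 \left(1 - 60\right) \left(-22 - 4\right) = 60 \cdot 3 \left(1 - 60\right) \left(-26\right) = 60 \cdot 3 \left(-59\right) \left(-26\right) = 60 \left(-177\right) \left(-26\right) = \left(-10620\right) \left(-26\right) = 276120$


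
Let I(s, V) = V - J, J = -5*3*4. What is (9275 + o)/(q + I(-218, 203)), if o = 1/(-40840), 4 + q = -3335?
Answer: -378790999/125623840 ≈ -3.0153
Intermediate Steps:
J = -60 (J = -15*4 = -60)
q = -3339 (q = -4 - 3335 = -3339)
o = -1/40840 ≈ -2.4486e-5
I(s, V) = 60 + V (I(s, V) = V - 1*(-60) = V + 60 = 60 + V)
(9275 + o)/(q + I(-218, 203)) = (9275 - 1/40840)/(-3339 + (60 + 203)) = 378790999/(40840*(-3339 + 263)) = (378790999/40840)/(-3076) = (378790999/40840)*(-1/3076) = -378790999/125623840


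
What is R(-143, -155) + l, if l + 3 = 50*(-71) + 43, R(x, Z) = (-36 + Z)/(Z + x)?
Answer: -1045789/298 ≈ -3509.4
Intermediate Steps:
R(x, Z) = (-36 + Z)/(Z + x)
l = -3510 (l = -3 + (50*(-71) + 43) = -3 + (-3550 + 43) = -3 - 3507 = -3510)
R(-143, -155) + l = (-36 - 155)/(-155 - 143) - 3510 = -191/(-298) - 3510 = -1/298*(-191) - 3510 = 191/298 - 3510 = -1045789/298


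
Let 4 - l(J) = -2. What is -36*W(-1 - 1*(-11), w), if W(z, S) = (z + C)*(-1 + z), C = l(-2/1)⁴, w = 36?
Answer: -423144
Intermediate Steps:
l(J) = 6 (l(J) = 4 - 1*(-2) = 4 + 2 = 6)
C = 1296 (C = 6⁴ = 1296)
W(z, S) = (-1 + z)*(1296 + z) (W(z, S) = (z + 1296)*(-1 + z) = (1296 + z)*(-1 + z) = (-1 + z)*(1296 + z))
-36*W(-1 - 1*(-11), w) = -36*(-1296 + (-1 - 1*(-11))² + 1295*(-1 - 1*(-11))) = -36*(-1296 + (-1 + 11)² + 1295*(-1 + 11)) = -36*(-1296 + 10² + 1295*10) = -36*(-1296 + 100 + 12950) = -36*11754 = -423144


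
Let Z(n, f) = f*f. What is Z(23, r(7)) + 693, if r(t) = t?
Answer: 742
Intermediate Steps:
Z(n, f) = f²
Z(23, r(7)) + 693 = 7² + 693 = 49 + 693 = 742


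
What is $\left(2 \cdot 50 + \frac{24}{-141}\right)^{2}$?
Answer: $\frac{22014864}{2209} \approx 9966.0$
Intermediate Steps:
$\left(2 \cdot 50 + \frac{24}{-141}\right)^{2} = \left(100 + 24 \left(- \frac{1}{141}\right)\right)^{2} = \left(100 - \frac{8}{47}\right)^{2} = \left(\frac{4692}{47}\right)^{2} = \frac{22014864}{2209}$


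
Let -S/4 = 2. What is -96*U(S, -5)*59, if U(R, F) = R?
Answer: 45312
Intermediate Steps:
S = -8 (S = -4*2 = -8)
-96*U(S, -5)*59 = -96*(-8)*59 = 768*59 = 45312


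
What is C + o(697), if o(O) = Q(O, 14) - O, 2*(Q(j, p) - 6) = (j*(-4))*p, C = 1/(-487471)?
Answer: -9850326498/487471 ≈ -20207.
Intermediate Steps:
C = -1/487471 ≈ -2.0514e-6
Q(j, p) = 6 - 2*j*p (Q(j, p) = 6 + ((j*(-4))*p)/2 = 6 + ((-4*j)*p)/2 = 6 + (-4*j*p)/2 = 6 - 2*j*p)
o(O) = 6 - 29*O (o(O) = (6 - 2*O*14) - O = (6 - 28*O) - O = 6 - 29*O)
C + o(697) = -1/487471 + (6 - 29*697) = -1/487471 + (6 - 20213) = -1/487471 - 20207 = -9850326498/487471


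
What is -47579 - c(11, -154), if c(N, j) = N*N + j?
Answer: -47546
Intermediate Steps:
c(N, j) = j + N**2 (c(N, j) = N**2 + j = j + N**2)
-47579 - c(11, -154) = -47579 - (-154 + 11**2) = -47579 - (-154 + 121) = -47579 - 1*(-33) = -47579 + 33 = -47546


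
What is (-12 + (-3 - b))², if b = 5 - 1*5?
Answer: 225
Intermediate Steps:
b = 0 (b = 5 - 5 = 0)
(-12 + (-3 - b))² = (-12 + (-3 - 1*0))² = (-12 + (-3 + 0))² = (-12 - 3)² = (-15)² = 225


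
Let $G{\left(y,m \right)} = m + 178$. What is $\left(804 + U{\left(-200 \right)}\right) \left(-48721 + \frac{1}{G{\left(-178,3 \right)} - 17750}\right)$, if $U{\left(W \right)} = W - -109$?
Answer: $- \frac{610313205250}{17569} \approx -3.4738 \cdot 10^{7}$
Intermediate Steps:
$U{\left(W \right)} = 109 + W$ ($U{\left(W \right)} = W + 109 = 109 + W$)
$G{\left(y,m \right)} = 178 + m$
$\left(804 + U{\left(-200 \right)}\right) \left(-48721 + \frac{1}{G{\left(-178,3 \right)} - 17750}\right) = \left(804 + \left(109 - 200\right)\right) \left(-48721 + \frac{1}{\left(178 + 3\right) - 17750}\right) = \left(804 - 91\right) \left(-48721 + \frac{1}{181 - 17750}\right) = 713 \left(-48721 + \frac{1}{-17569}\right) = 713 \left(-48721 - \frac{1}{17569}\right) = 713 \left(- \frac{855979250}{17569}\right) = - \frac{610313205250}{17569}$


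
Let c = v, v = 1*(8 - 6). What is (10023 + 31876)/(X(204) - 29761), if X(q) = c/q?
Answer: -4273698/3035621 ≈ -1.4079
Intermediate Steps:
v = 2 (v = 1*2 = 2)
c = 2
X(q) = 2/q
(10023 + 31876)/(X(204) - 29761) = (10023 + 31876)/(2/204 - 29761) = 41899/(2*(1/204) - 29761) = 41899/(1/102 - 29761) = 41899/(-3035621/102) = 41899*(-102/3035621) = -4273698/3035621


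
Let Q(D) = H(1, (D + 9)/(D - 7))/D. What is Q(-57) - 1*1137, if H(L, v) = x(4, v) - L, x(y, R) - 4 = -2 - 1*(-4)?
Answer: -64814/57 ≈ -1137.1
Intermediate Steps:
x(y, R) = 6 (x(y, R) = 4 + (-2 - 1*(-4)) = 4 + (-2 + 4) = 4 + 2 = 6)
H(L, v) = 6 - L
Q(D) = 5/D (Q(D) = (6 - 1*1)/D = (6 - 1)/D = 5/D)
Q(-57) - 1*1137 = 5/(-57) - 1*1137 = 5*(-1/57) - 1137 = -5/57 - 1137 = -64814/57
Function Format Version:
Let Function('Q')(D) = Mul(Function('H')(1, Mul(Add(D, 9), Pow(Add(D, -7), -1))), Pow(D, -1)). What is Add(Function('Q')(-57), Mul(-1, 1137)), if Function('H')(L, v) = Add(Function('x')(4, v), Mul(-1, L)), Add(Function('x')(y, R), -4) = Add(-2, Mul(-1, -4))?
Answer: Rational(-64814, 57) ≈ -1137.1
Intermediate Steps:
Function('x')(y, R) = 6 (Function('x')(y, R) = Add(4, Add(-2, Mul(-1, -4))) = Add(4, Add(-2, 4)) = Add(4, 2) = 6)
Function('H')(L, v) = Add(6, Mul(-1, L))
Function('Q')(D) = Mul(5, Pow(D, -1)) (Function('Q')(D) = Mul(Add(6, Mul(-1, 1)), Pow(D, -1)) = Mul(Add(6, -1), Pow(D, -1)) = Mul(5, Pow(D, -1)))
Add(Function('Q')(-57), Mul(-1, 1137)) = Add(Mul(5, Pow(-57, -1)), Mul(-1, 1137)) = Add(Mul(5, Rational(-1, 57)), -1137) = Add(Rational(-5, 57), -1137) = Rational(-64814, 57)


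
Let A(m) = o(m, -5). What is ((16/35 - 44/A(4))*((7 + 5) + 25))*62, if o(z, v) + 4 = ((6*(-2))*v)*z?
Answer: 1282346/2065 ≈ 620.99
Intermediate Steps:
o(z, v) = -4 - 12*v*z (o(z, v) = -4 + ((6*(-2))*v)*z = -4 + (-12*v)*z = -4 - 12*v*z)
A(m) = -4 + 60*m (A(m) = -4 - 12*(-5)*m = -4 + 60*m)
((16/35 - 44/A(4))*((7 + 5) + 25))*62 = ((16/35 - 44/(-4 + 60*4))*((7 + 5) + 25))*62 = ((16*(1/35) - 44/(-4 + 240))*(12 + 25))*62 = ((16/35 - 44/236)*37)*62 = ((16/35 - 44*1/236)*37)*62 = ((16/35 - 11/59)*37)*62 = ((559/2065)*37)*62 = (20683/2065)*62 = 1282346/2065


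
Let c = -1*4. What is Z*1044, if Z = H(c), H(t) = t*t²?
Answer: -66816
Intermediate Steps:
c = -4
H(t) = t³
Z = -64 (Z = (-4)³ = -64)
Z*1044 = -64*1044 = -66816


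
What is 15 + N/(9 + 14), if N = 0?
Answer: 15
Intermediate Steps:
15 + N/(9 + 14) = 15 + 0/(9 + 14) = 15 + 0/23 = 15 + 0*(1/23) = 15 + 0 = 15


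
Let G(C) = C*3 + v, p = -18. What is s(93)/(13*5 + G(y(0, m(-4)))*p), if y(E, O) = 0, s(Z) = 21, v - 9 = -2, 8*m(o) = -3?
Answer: -21/61 ≈ -0.34426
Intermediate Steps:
m(o) = -3/8 (m(o) = (⅛)*(-3) = -3/8)
v = 7 (v = 9 - 2 = 7)
G(C) = 7 + 3*C (G(C) = C*3 + 7 = 3*C + 7 = 7 + 3*C)
s(93)/(13*5 + G(y(0, m(-4)))*p) = 21/(13*5 + (7 + 3*0)*(-18)) = 21/(65 + (7 + 0)*(-18)) = 21/(65 + 7*(-18)) = 21/(65 - 126) = 21/(-61) = 21*(-1/61) = -21/61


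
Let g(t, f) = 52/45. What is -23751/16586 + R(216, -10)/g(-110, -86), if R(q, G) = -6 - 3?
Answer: -3976191/431236 ≈ -9.2205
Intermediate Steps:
g(t, f) = 52/45 (g(t, f) = 52*(1/45) = 52/45)
R(q, G) = -9
-23751/16586 + R(216, -10)/g(-110, -86) = -23751/16586 - 9/52/45 = -23751*1/16586 - 9*45/52 = -23751/16586 - 405/52 = -3976191/431236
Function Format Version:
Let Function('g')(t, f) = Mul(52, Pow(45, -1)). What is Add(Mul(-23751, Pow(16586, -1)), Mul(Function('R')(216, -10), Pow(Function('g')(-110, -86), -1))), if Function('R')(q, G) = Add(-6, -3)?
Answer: Rational(-3976191, 431236) ≈ -9.2205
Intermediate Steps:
Function('g')(t, f) = Rational(52, 45) (Function('g')(t, f) = Mul(52, Rational(1, 45)) = Rational(52, 45))
Function('R')(q, G) = -9
Add(Mul(-23751, Pow(16586, -1)), Mul(Function('R')(216, -10), Pow(Function('g')(-110, -86), -1))) = Add(Mul(-23751, Pow(16586, -1)), Mul(-9, Pow(Rational(52, 45), -1))) = Add(Mul(-23751, Rational(1, 16586)), Mul(-9, Rational(45, 52))) = Add(Rational(-23751, 16586), Rational(-405, 52)) = Rational(-3976191, 431236)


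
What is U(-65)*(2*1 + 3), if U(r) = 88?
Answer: 440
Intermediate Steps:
U(-65)*(2*1 + 3) = 88*(2*1 + 3) = 88*(2 + 3) = 88*5 = 440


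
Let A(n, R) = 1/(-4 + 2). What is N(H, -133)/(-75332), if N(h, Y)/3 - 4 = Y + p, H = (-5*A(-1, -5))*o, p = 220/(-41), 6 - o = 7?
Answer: 16527/3088612 ≈ 0.0053509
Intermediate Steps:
o = -1 (o = 6 - 1*7 = 6 - 7 = -1)
A(n, R) = -1/2 (A(n, R) = 1/(-2) = -1/2)
p = -220/41 (p = 220*(-1/41) = -220/41 ≈ -5.3659)
H = -5/2 (H = -5*(-1/2)*(-1) = (5/2)*(-1) = -5/2 ≈ -2.5000)
N(h, Y) = -168/41 + 3*Y (N(h, Y) = 12 + 3*(Y - 220/41) = 12 + 3*(-220/41 + Y) = 12 + (-660/41 + 3*Y) = -168/41 + 3*Y)
N(H, -133)/(-75332) = (-168/41 + 3*(-133))/(-75332) = (-168/41 - 399)*(-1/75332) = -16527/41*(-1/75332) = 16527/3088612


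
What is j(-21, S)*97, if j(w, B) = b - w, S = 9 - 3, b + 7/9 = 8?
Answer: 24638/9 ≈ 2737.6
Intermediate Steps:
b = 65/9 (b = -7/9 + 8 = 65/9 ≈ 7.2222)
S = 6
j(w, B) = 65/9 - w
j(-21, S)*97 = (65/9 - 1*(-21))*97 = (65/9 + 21)*97 = (254/9)*97 = 24638/9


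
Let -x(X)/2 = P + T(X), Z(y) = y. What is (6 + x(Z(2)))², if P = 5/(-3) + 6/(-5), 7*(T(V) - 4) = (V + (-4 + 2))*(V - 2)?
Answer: 3136/225 ≈ 13.938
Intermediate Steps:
T(V) = 4 + (-2 + V)²/7 (T(V) = 4 + ((V + (-4 + 2))*(V - 2))/7 = 4 + ((V - 2)*(-2 + V))/7 = 4 + ((-2 + V)*(-2 + V))/7 = 4 + (-2 + V)²/7)
P = -43/15 (P = 5*(-⅓) + 6*(-⅕) = -5/3 - 6/5 = -43/15 ≈ -2.8667)
x(X) = -34/15 - 2*(-2 + X)²/7 (x(X) = -2*(-43/15 + (4 + (-2 + X)²/7)) = -2*(17/15 + (-2 + X)²/7) = -34/15 - 2*(-2 + X)²/7)
(6 + x(Z(2)))² = (6 + (-34/15 - 2*(-2 + 2)²/7))² = (6 + (-34/15 - 2/7*0²))² = (6 + (-34/15 - 2/7*0))² = (6 + (-34/15 + 0))² = (6 - 34/15)² = (56/15)² = 3136/225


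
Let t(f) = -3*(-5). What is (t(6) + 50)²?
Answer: 4225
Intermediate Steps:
t(f) = 15
(t(6) + 50)² = (15 + 50)² = 65² = 4225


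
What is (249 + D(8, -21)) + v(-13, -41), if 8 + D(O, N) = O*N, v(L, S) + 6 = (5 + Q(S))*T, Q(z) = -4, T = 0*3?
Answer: 67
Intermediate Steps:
T = 0
v(L, S) = -6 (v(L, S) = -6 + (5 - 4)*0 = -6 + 1*0 = -6 + 0 = -6)
D(O, N) = -8 + N*O (D(O, N) = -8 + O*N = -8 + N*O)
(249 + D(8, -21)) + v(-13, -41) = (249 + (-8 - 21*8)) - 6 = (249 + (-8 - 168)) - 6 = (249 - 176) - 6 = 73 - 6 = 67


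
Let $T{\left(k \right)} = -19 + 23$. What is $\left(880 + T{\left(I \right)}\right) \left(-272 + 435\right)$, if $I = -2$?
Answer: $144092$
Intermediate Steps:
$T{\left(k \right)} = 4$
$\left(880 + T{\left(I \right)}\right) \left(-272 + 435\right) = \left(880 + 4\right) \left(-272 + 435\right) = 884 \cdot 163 = 144092$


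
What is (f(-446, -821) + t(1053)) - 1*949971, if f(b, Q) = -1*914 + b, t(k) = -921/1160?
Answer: -1103544881/1160 ≈ -9.5133e+5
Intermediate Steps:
t(k) = -921/1160 (t(k) = -921*1/1160 = -921/1160)
f(b, Q) = -914 + b
(f(-446, -821) + t(1053)) - 1*949971 = ((-914 - 446) - 921/1160) - 1*949971 = (-1360 - 921/1160) - 949971 = -1578521/1160 - 949971 = -1103544881/1160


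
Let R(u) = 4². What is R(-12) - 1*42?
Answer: -26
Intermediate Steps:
R(u) = 16
R(-12) - 1*42 = 16 - 1*42 = 16 - 42 = -26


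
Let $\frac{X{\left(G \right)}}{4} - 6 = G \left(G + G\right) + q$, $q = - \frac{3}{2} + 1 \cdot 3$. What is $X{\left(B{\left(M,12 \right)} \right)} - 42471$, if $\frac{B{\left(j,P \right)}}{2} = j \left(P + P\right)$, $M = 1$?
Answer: $-24009$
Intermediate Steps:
$B{\left(j,P \right)} = 4 P j$ ($B{\left(j,P \right)} = 2 j \left(P + P\right) = 2 j 2 P = 2 \cdot 2 P j = 4 P j$)
$q = \frac{3}{2}$ ($q = \left(-3\right) \frac{1}{2} + 3 = - \frac{3}{2} + 3 = \frac{3}{2} \approx 1.5$)
$X{\left(G \right)} = 30 + 8 G^{2}$ ($X{\left(G \right)} = 24 + 4 \left(G \left(G + G\right) + \frac{3}{2}\right) = 24 + 4 \left(G 2 G + \frac{3}{2}\right) = 24 + 4 \left(2 G^{2} + \frac{3}{2}\right) = 24 + 4 \left(\frac{3}{2} + 2 G^{2}\right) = 24 + \left(6 + 8 G^{2}\right) = 30 + 8 G^{2}$)
$X{\left(B{\left(M,12 \right)} \right)} - 42471 = \left(30 + 8 \left(4 \cdot 12 \cdot 1\right)^{2}\right) - 42471 = \left(30 + 8 \cdot 48^{2}\right) - 42471 = \left(30 + 8 \cdot 2304\right) - 42471 = \left(30 + 18432\right) - 42471 = 18462 - 42471 = -24009$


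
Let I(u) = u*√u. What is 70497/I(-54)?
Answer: 2611*I*√6/36 ≈ 177.66*I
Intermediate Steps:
I(u) = u^(3/2)
70497/I(-54) = 70497/((-54)^(3/2)) = 70497/((-162*I*√6)) = 70497*(I*√6/972) = 2611*I*√6/36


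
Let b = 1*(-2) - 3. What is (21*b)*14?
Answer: -1470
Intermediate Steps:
b = -5 (b = -2 - 3 = -5)
(21*b)*14 = (21*(-5))*14 = -105*14 = -1470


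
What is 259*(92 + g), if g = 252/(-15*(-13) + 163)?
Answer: 4297846/179 ≈ 24010.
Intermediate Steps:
g = 126/179 (g = 252/(195 + 163) = 252/358 = 252*(1/358) = 126/179 ≈ 0.70391)
259*(92 + g) = 259*(92 + 126/179) = 259*(16594/179) = 4297846/179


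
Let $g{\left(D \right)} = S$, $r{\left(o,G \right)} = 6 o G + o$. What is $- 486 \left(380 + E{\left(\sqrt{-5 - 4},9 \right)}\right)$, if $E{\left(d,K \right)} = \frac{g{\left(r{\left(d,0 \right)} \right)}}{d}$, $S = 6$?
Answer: $-184680 + 972 i \approx -1.8468 \cdot 10^{5} + 972.0 i$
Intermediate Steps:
$r{\left(o,G \right)} = o + 6 G o$ ($r{\left(o,G \right)} = 6 G o + o = o + 6 G o$)
$g{\left(D \right)} = 6$
$E{\left(d,K \right)} = \frac{6}{d}$
$- 486 \left(380 + E{\left(\sqrt{-5 - 4},9 \right)}\right) = - 486 \left(380 + \frac{6}{\sqrt{-5 - 4}}\right) = - 486 \left(380 + \frac{6}{\sqrt{-9}}\right) = - 486 \left(380 + \frac{6}{3 i}\right) = - 486 \left(380 + 6 \left(- \frac{i}{3}\right)\right) = - 486 \left(380 - 2 i\right) = -184680 + 972 i$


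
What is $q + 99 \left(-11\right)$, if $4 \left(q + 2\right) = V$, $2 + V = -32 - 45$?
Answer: $- \frac{4443}{4} \approx -1110.8$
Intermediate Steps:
$V = -79$ ($V = -2 - 77 = -79$)
$q = - \frac{87}{4}$ ($q = -2 + \frac{1}{4} \left(-79\right) = -2 - \frac{79}{4} = - \frac{87}{4} \approx -21.75$)
$q + 99 \left(-11\right) = - \frac{87}{4} + 99 \left(-11\right) = - \frac{87}{4} - 1089 = - \frac{4443}{4}$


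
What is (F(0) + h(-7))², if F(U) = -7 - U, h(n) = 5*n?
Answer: 1764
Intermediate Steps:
(F(0) + h(-7))² = ((-7 - 1*0) + 5*(-7))² = ((-7 + 0) - 35)² = (-7 - 35)² = (-42)² = 1764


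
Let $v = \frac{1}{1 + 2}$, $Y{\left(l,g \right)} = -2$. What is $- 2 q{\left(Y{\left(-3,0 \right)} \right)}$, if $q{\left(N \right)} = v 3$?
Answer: $-2$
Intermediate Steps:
$v = \frac{1}{3} \approx 0.33333$
$q{\left(N \right)} = 1$ ($q{\left(N \right)} = \frac{1}{3} \cdot 3 = 1$)
$- 2 q{\left(Y{\left(-3,0 \right)} \right)} = \left(-2\right) 1 = -2$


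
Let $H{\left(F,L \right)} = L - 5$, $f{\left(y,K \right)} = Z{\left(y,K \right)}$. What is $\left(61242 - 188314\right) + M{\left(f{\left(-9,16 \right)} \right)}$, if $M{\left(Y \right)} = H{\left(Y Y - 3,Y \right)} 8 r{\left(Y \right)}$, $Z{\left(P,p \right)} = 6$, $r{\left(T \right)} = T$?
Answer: $-127024$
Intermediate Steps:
$f{\left(y,K \right)} = 6$
$H{\left(F,L \right)} = -5 + L$
$M{\left(Y \right)} = Y \left(-40 + 8 Y\right)$ ($M{\left(Y \right)} = \left(-5 + Y\right) 8 Y = \left(-40 + 8 Y\right) Y = Y \left(-40 + 8 Y\right)$)
$\left(61242 - 188314\right) + M{\left(f{\left(-9,16 \right)} \right)} = \left(61242 - 188314\right) + 8 \cdot 6 \left(-5 + 6\right) = -127072 + 8 \cdot 6 \cdot 1 = -127072 + 48 = -127024$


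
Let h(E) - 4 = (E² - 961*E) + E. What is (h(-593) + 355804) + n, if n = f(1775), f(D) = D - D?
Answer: 1276737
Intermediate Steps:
h(E) = 4 + E² - 960*E (h(E) = 4 + ((E² - 961*E) + E) = 4 + (E² - 960*E) = 4 + E² - 960*E)
f(D) = 0
n = 0
(h(-593) + 355804) + n = ((4 + (-593)² - 960*(-593)) + 355804) + 0 = ((4 + 351649 + 569280) + 355804) + 0 = (920933 + 355804) + 0 = 1276737 + 0 = 1276737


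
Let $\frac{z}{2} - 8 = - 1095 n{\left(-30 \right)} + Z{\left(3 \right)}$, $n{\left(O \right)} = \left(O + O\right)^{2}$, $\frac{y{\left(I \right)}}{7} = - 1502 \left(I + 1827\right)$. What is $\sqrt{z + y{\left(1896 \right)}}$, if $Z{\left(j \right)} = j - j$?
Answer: $i \sqrt{47027606} \approx 6857.7 i$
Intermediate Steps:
$y{\left(I \right)} = -19209078 - 10514 I$ ($y{\left(I \right)} = 7 \left(- 1502 \left(I + 1827\right)\right) = 7 \left(- 1502 \left(1827 + I\right)\right) = 7 \left(-2744154 - 1502 I\right) = -19209078 - 10514 I$)
$n{\left(O \right)} = 4 O^{2}$ ($n{\left(O \right)} = \left(2 O\right)^{2} = 4 O^{2}$)
$Z{\left(j \right)} = 0$
$z = -7883984$ ($z = 16 + 2 \left(- 1095 \cdot 4 \left(-30\right)^{2} + 0\right) = 16 + 2 \left(- 1095 \cdot 4 \cdot 900 + 0\right) = 16 + 2 \left(\left(-1095\right) 3600 + 0\right) = 16 + 2 \left(-3942000 + 0\right) = 16 + 2 \left(-3942000\right) = 16 - 7884000 = -7883984$)
$\sqrt{z + y{\left(1896 \right)}} = \sqrt{-7883984 - 39143622} = \sqrt{-47027606} = i \sqrt{47027606}$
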